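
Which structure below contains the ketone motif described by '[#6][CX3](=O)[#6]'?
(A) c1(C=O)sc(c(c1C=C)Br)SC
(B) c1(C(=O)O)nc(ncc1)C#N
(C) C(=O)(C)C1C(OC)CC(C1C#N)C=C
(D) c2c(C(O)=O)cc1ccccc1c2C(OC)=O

C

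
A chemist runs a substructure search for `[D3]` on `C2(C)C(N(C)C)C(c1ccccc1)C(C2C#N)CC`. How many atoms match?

7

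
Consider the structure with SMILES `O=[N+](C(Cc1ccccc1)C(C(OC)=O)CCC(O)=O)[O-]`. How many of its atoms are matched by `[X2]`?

The query [X2] means: any atom with exactly two total connections (bonds + H).
Check the 21 heavy atoms by environment: 6× C (X4) → no; 2× C (X3) → no; 3× O (X1) → no; 2× O (X2) → match; 1× N (charge +1, X3) → no; 1× O (charge -1, X1) → no; 6× c (aromatic, X3) → no.
That gives 2 matching atoms.

2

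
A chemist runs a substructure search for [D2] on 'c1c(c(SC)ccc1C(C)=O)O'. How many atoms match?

4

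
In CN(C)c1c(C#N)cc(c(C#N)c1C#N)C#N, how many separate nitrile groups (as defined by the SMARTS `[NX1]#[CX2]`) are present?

4

[NX1]#[CX2] is the SMARTS for a nitrile: a nitrogen triple-bonded to a two-connected carbon.
The molecule carries 4 separate instances of a nitrile (-C#N) meeting every constraint; each maps to a distinct set of atoms, giving 4 matches.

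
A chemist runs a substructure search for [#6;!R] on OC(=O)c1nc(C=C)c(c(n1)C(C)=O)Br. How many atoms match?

Check the 15 heavy atoms by environment: 2× n (aromatic, in 6-ring) → no; 4× c (aromatic, in 6-ring) → no; 5× C (acyclic) → match; 3× O (acyclic) → no; 1× Br (acyclic) → no.
That gives 5 matching atoms.

5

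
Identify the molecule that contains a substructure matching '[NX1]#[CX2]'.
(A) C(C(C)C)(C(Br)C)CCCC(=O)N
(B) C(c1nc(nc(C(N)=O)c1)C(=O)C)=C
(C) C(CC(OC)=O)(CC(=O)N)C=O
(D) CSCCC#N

[NX1]#[CX2] describes a nitrogen triple-bonded to a two-connected carbon (a nitrile).
(A) has a primary amide (-C(=O)NH2) but the nitrogen is NX3, not NX1.
(B) has a primary amide (-C(=O)NH2) but the nitrogen is NX3, not NX1.
(C) has a primary amide (-C(=O)NH2) but the nitrogen is NX3, not NX1.
(D) contains a nitrile (-C#N), which satisfies every atom and bond constraint.
So the answer is (D).

D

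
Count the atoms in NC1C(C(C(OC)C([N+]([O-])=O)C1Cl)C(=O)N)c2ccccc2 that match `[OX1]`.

3

Check the 22 heavy atoms by environment: 7× C (X4) → no; 1× N (charge +1, X3) → no; 1× O (charge -1, X1) → match; 2× O (X1) → match; 1× O (X2) → no; 1× Cl (X1) → no; 1× C (X3) → no; 2× N (X3) → no; 6× c (aromatic, X3) → no.
Summing the matching environments: 1 + 2 = 3 matching atoms.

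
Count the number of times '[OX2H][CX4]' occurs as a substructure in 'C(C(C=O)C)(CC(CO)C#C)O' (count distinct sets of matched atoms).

2

[OX2H][CX4] is the SMARTS for an aliphatic alcohol: a hydroxyl oxygen bound to an sp3 (X4) carbon.
The molecule carries 2 separate instances of a hydroxyl group (-OH) meeting every constraint; each maps to a distinct set of atoms, giving 2 matches.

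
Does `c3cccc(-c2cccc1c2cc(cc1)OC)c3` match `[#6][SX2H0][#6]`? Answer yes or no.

The pattern [#6][SX2H0][#6] describes an aliphatic sulfur bridging two carbons with no H on the sulfur — a thioether.
The closest candidate here is a methoxy ether (-OCH3), but the bridging atom is O, not S. No other fragment satisfies the full query, so there is no match.

No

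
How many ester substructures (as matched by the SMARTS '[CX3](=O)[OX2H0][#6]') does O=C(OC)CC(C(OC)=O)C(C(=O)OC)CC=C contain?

3

[CX3](=O)[OX2H0][#6] is the SMARTS for an ester: a carbonyl carbon bonded to an oxygen that is itself bonded to carbon (no H on that O).
The molecule carries 3 separate instances of a methyl-ester group (-C(=O)OCH3) meeting every constraint; each maps to a distinct set of atoms, giving 3 matches.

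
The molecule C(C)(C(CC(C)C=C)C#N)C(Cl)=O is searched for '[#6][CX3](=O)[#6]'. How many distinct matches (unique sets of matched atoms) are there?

0

[#6][CX3](=O)[#6] is the SMARTS for a ketone: a carbonyl carbon (no H) flanked by two carbons.
No fragment in the molecule satisfies every constraint, giving 0 matches.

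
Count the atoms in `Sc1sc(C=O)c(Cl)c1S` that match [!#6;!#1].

The query [!#6;!#1] means: not carbon and not hydrogen — any heteroatom.
Check the 10 heavy atoms by environment: 1× s (aromatic) → match; 4× c (aromatic) → no; 2× S → match; 1× Cl → match; 1× C → no; 1× O → match.
Summing the matching environments: 1 + 2 + 1 + 1 = 5 matching atoms.

5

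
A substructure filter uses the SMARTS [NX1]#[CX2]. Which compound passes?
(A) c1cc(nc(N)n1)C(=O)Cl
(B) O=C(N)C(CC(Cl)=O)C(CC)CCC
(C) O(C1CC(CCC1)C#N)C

C

[NX1]#[CX2] describes a nitrogen triple-bonded to a two-connected carbon (a nitrile).
(A) has a primary amino group (-NH2) but the nitrogen is NX3 (three connections), not NX1 triple-bonded.
(B) has a primary amide (-C(=O)NH2) but the nitrogen is NX3, not NX1.
(C) contains a nitrile (-C#N), which satisfies every atom and bond constraint.
So the answer is (C).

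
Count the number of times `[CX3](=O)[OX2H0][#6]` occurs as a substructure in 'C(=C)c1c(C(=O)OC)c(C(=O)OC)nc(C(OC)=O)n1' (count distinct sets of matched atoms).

3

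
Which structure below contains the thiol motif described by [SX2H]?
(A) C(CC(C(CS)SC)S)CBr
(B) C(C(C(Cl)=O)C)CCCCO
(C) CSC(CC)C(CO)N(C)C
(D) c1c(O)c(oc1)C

A

[SX2H] describes an aliphatic sulfur with two connections, one being H (a thiol).
(A) contains a thiol (-SH), which satisfies every atom and bond constraint.
(B) has a hydroxyl group (-OH) but it is an -OH, not an -SH.
(C) has a methylthio ether (-SCH3) but the sulfur has H0 (bonded to two carbons), not H1.
(D) has a hydroxyl group (-OH) but it is an -OH, not an -SH.
So the answer is (A).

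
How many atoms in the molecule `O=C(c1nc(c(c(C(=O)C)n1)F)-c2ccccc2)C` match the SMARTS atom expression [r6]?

12

The query [r6] means: r6 matches atoms in a six-membered ring.
Check the 19 heavy atoms by environment: 2× n (aromatic, in 6-ring) → match; 10× c (aromatic, in 6-ring) → match; 4× C (acyclic) → no; 2× O (acyclic) → no; 1× F (acyclic) → no.
Summing the matching environments: 2 + 10 = 12 matching atoms.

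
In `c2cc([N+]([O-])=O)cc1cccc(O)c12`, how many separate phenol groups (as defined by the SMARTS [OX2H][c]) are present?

1

[OX2H][c] is the SMARTS for a phenol: a hydroxyl oxygen attached to an aromatic carbon.
Exactly one fragment in the molecule meets all constraints, giving 1 match.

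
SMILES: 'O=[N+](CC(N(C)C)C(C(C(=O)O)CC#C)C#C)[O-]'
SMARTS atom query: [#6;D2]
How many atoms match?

4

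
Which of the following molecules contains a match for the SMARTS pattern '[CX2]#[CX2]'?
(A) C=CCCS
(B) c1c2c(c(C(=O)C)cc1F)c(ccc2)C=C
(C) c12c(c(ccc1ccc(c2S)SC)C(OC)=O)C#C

C

[CX2]#[CX2] describes a carbon-carbon triple bond (an alkyne).
(A) has a vinyl group (-CH=CH2) but the C=C is a double bond; both carbons are CX3, not CX2.
(B) has a vinyl group (-CH=CH2) but the C=C is a double bond; both carbons are CX3, not CX2.
(C) contains an ethynyl group (-C#CH), which satisfies every atom and bond constraint.
So the answer is (C).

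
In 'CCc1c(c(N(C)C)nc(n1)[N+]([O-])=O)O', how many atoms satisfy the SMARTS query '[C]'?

The query [C] means: uppercase C matches aliphatic (non-aromatic) carbon only.
Check the 15 heavy atoms by environment: 2× n (aromatic) → no; 4× c (aromatic) → no; 2× O → no; 1× N → no; 4× C → match; 1× N (charge +1) → no; 1× O (charge -1) → no.
That gives 4 matching atoms.

4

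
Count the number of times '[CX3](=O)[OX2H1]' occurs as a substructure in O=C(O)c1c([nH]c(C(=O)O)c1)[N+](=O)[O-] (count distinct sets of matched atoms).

[CX3](=O)[OX2H1] is the SMARTS for a carboxylic acid: an sp2 carbon double-bonded to O and single-bonded to an -OH oxygen.
The molecule carries 2 separate instances of a carboxylic acid group (-C(=O)OH) meeting every constraint; each maps to a distinct set of atoms, giving 2 matches.

2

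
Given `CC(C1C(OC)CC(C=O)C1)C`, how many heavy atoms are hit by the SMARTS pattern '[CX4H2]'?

Check the 12 heavy atoms by environment: 2× C (H2, X4) → match; 4× C (H1, X4) → no; 1× O (H0, X2) → no; 3× C (H3, X4) → no; 1× C (H1, X3) → no; 1× O (H0, X1) → no.
That gives 2 matching atoms.

2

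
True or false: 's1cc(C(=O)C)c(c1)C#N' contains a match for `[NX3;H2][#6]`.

False

The pattern [NX3;H2][#6] describes a trivalent nitrogen with two H attached to carbon — a primary amine.
The closest candidate here is a nitrile (-C#N), but the nitrogen is NX1 (triple-bonded), not NX3 with two H. No other fragment satisfies the full query, so there is no match.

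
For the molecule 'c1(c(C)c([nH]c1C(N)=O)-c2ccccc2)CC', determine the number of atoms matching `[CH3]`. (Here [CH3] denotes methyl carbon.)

2

The query [CH3] means: aliphatic carbon with exactly three hydrogens.
Check the 17 heavy atoms by environment: 1× n (aromatic, H1) → no; 5× c (aromatic, H0) → no; 1× C (H0) → no; 1× O (H0) → no; 1× N (H2) → no; 5× c (aromatic, H1) → no; 2× C (H3) → match; 1× C (H2) → no.
That gives 2 matching atoms.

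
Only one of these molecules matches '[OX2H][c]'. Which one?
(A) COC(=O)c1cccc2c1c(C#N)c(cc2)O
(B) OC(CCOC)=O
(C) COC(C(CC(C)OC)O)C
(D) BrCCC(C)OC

[OX2H][c] describes a hydroxyl oxygen attached to an aromatic carbon (a phenol).
(A) contains a hydroxyl group (-OH), which satisfies every atom and bond constraint.
(B) has a methoxy ether (-OCH3) but the oxygen has H0, not H1.
(C) has a hydroxyl group (-OH) but the -OH is on an aliphatic carbon, not an aromatic c.
(D) has a methoxy ether (-OCH3) but the oxygen has H0, not H1.
So the answer is (A).

A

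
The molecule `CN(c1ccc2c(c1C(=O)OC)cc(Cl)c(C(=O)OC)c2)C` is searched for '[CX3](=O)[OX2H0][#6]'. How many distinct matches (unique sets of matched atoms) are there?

2

[CX3](=O)[OX2H0][#6] is the SMARTS for an ester: a carbonyl carbon bonded to an oxygen that is itself bonded to carbon (no H on that O).
The molecule carries 2 separate instances of a methyl-ester group (-C(=O)OCH3) meeting every constraint; each maps to a distinct set of atoms, giving 2 matches.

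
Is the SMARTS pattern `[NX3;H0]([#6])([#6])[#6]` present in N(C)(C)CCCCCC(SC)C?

Yes

The pattern [NX3;H0]([#6])([#6])[#6] describes a trivalent nitrogen with no H, bonded to three carbons — a tertiary amine.
The molecule carries a dimethylamino group (-N(CH3)2), whose atoms satisfy every constraint of the query, so the pattern matches.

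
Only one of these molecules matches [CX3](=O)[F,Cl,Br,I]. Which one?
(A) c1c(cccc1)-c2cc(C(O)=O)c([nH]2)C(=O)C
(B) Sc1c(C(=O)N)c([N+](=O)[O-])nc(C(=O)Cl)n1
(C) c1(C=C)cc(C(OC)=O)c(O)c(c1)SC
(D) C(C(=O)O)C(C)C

B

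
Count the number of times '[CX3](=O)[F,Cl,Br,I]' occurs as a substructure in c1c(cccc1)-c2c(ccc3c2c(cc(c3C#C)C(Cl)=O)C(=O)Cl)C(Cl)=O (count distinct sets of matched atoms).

3

[CX3](=O)[F,Cl,Br,I] is the SMARTS for an acyl halide: a carbonyl carbon bonded to a halogen.
The molecule carries 3 separate instances of an acyl chloride (-C(=O)Cl) meeting every constraint; each maps to a distinct set of atoms, giving 3 matches.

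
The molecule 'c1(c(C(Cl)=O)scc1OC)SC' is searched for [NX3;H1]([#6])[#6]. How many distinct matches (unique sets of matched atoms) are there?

0

[NX3;H1]([#6])[#6] is the SMARTS for a secondary amine: a trivalent nitrogen with one H, bonded to two carbons.
No fragment in the molecule satisfies every constraint, giving 0 matches.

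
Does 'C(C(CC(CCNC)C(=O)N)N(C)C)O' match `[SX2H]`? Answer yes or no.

No

The pattern [SX2H] describes an aliphatic sulfur with two connections, one being H — a thiol.
The closest candidate here is a hydroxyl group (-OH), but it is an -OH, not an -SH. No other fragment satisfies the full query, so there is no match.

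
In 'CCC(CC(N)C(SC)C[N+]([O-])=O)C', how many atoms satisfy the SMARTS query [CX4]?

9

The query [CX4] means: C with X4: aliphatic carbon with exactly 4 total connections (bonds + H).
Check the 14 heavy atoms by environment: 9× C (X4) → match; 1× N (X3) → no; 1× S (X2) → no; 1× N (charge +1, X3) → no; 1× O (charge -1, X1) → no; 1× O (X1) → no.
That gives 9 matching atoms.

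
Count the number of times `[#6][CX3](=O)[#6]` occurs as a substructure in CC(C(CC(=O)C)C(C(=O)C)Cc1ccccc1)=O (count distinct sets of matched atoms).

[#6][CX3](=O)[#6] is the SMARTS for a ketone: a carbonyl carbon (no H) flanked by two carbons.
The molecule carries 3 separate instances of an acetyl/ketone group (-C(=O)CH3) meeting every constraint; each maps to a distinct set of atoms, giving 3 matches.

3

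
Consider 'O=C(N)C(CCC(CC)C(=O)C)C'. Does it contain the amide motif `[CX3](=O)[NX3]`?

The pattern [CX3](=O)[NX3] describes a carbonyl carbon bonded to a trivalent nitrogen — an amide.
The molecule carries a primary amide (-C(=O)NH2), whose atoms satisfy every constraint of the query, so the pattern matches.

Yes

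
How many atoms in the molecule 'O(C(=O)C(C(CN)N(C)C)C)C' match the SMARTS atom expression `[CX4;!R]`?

The query [CX4;!R] means: aliphatic carbon with four total connections, not in a ring.
Check the 12 heavy atoms by environment: 7× C (X4, acyclic) → match; 1× C (X3, acyclic) → no; 1× O (X1, acyclic) → no; 1× O (X2, acyclic) → no; 2× N (X3, acyclic) → no.
That gives 7 matching atoms.

7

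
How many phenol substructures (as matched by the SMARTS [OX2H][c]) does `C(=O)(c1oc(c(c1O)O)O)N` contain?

3

[OX2H][c] is the SMARTS for a phenol: a hydroxyl oxygen attached to an aromatic carbon.
The molecule carries 3 separate instances of a hydroxyl group (-OH) meeting every constraint; each maps to a distinct set of atoms, giving 3 matches.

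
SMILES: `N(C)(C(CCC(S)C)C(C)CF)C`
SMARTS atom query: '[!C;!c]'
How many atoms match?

3

The query [!C;!c] means: neither aliphatic nor aromatic carbon — same as [!#6].
Check the 13 heavy atoms by environment: 10× C → no; 1× N → match; 1× F → match; 1× S → match.
Summing the matching environments: 1 + 1 + 1 = 3 matching atoms.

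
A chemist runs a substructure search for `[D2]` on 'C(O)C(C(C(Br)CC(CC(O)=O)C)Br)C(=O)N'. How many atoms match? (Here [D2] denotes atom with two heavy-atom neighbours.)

The query [D2] means: atom with exactly two heavy-atom neighbours.
Check the 17 heavy atoms by environment: 3× C (D2) → match; 6× C (D3) → no; 2× Br (D1) → no; 4× O (D1) → no; 1× N (D1) → no; 1× C (D1) → no.
That gives 3 matching atoms.

3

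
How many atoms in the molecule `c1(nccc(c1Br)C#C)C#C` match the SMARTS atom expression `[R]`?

6

Check the 11 heavy atoms by environment: 1× n (aromatic, in 6-ring) → match; 5× c (aromatic, in 6-ring) → match; 4× C (acyclic) → no; 1× Br (acyclic) → no.
Summing the matching environments: 1 + 5 = 6 matching atoms.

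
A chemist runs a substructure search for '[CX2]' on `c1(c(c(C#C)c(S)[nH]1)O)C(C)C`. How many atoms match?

2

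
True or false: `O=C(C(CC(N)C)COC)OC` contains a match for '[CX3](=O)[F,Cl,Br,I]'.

False

The pattern [CX3](=O)[F,Cl,Br,I] describes a carbonyl carbon bonded to a halogen — an acyl halide.
The closest candidate here is a methyl-ester group (-C(=O)OCH3), but the carbonyl is bonded to -O-C, not to a halogen. No other fragment satisfies the full query, so there is no match.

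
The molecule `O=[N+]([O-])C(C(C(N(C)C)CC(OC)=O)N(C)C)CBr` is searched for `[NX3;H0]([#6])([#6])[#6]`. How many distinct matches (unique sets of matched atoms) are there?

[NX3;H0]([#6])([#6])[#6] is the SMARTS for a tertiary amine: a trivalent nitrogen with no H, bonded to three carbons.
The molecule carries 2 separate instances of a dimethylamino group (-N(CH3)2) meeting every constraint; each maps to a distinct set of atoms, giving 2 matches.

2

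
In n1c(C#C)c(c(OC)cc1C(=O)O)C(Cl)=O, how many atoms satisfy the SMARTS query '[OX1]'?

2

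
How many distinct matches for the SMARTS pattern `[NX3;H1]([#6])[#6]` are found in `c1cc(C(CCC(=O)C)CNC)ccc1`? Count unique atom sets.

1

[NX3;H1]([#6])[#6] is the SMARTS for a secondary amine: a trivalent nitrogen with one H, bonded to two carbons.
Exactly one fragment in the molecule meets all constraints, giving 1 match.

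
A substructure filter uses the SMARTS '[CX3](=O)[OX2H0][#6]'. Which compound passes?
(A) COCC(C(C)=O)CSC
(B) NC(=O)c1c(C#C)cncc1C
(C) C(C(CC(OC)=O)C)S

[CX3](=O)[OX2H0][#6] describes a carbonyl carbon bonded to an oxygen that is itself bonded to carbon (no H on that O) (an ester).
(A) has a methoxy ether (-OCH3) but the ether oxygen is not adjacent to a C=O carbon.
(B) has a primary amide (-C(=O)NH2) but the carbonyl is bonded to N, not to an O-C linkage.
(C) contains a methyl-ester group (-C(=O)OCH3), which satisfies every atom and bond constraint.
So the answer is (C).

C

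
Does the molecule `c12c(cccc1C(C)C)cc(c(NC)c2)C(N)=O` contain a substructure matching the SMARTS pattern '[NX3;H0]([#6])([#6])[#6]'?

No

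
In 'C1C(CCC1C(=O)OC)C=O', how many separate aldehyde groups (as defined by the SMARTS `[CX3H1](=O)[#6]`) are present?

[CX3H1](=O)[#6] is the SMARTS for an aldehyde: an sp2 carbon with one H, double-bonded to O and single-bonded to carbon.
Exactly one fragment in the molecule meets all constraints, giving 1 match.

1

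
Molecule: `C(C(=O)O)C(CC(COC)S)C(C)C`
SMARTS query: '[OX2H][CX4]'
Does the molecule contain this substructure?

No

The pattern [OX2H][CX4] describes a hydroxyl oxygen bound to an sp3 (X4) carbon — an aliphatic alcohol.
The closest candidate here is a methoxy ether (-OCH3), but the oxygen has H0 (ether), not H1. No other fragment satisfies the full query, so there is no match.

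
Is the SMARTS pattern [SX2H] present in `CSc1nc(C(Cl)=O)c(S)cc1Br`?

Yes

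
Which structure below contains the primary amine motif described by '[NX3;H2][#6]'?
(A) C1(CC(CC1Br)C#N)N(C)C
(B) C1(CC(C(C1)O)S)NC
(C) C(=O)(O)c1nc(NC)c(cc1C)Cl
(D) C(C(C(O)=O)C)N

D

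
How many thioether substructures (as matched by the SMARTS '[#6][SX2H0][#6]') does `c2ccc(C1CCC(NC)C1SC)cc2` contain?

[#6][SX2H0][#6] is the SMARTS for a thioether: an aliphatic sulfur bridging two carbons with no H on the sulfur.
Exactly one fragment in the molecule meets all constraints, giving 1 match.

1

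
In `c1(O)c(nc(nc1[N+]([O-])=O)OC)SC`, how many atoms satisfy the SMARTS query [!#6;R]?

Check the 14 heavy atoms by environment: 2× n (aromatic, in 6-ring) → match; 4× c (aromatic, in 6-ring) → no; 1× S (acyclic) → no; 2× C (acyclic) → no; 1× N (charge +1, acyclic) → no; 1× O (charge -1, acyclic) → no; 3× O (acyclic) → no.
That gives 2 matching atoms.

2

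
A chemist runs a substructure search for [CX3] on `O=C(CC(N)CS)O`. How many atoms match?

Check the 8 heavy atoms by environment: 3× C (X4) → no; 1× N (X3) → no; 1× S (X2) → no; 1× C (X3) → match; 1× O (X1) → no; 1× O (X2) → no.
That gives 1 matching atom.

1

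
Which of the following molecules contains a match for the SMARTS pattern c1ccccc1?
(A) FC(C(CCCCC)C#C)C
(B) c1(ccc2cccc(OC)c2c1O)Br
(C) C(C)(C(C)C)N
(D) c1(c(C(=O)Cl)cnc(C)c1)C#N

B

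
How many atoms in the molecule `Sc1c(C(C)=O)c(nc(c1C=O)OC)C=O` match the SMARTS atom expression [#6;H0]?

Check the 16 heavy atoms by environment: 1× n (aromatic, H0) → no; 5× c (aromatic, H0) → match; 2× C (H1) → no; 4× O (H0) → no; 1× S (H1) → no; 2× C (H3) → no; 1× C (H0) → match.
Summing the matching environments: 5 + 1 = 6 matching atoms.

6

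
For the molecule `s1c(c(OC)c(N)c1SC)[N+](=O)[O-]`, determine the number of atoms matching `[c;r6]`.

0

The query [c;r6] means: aromatic carbon that belongs to a six-membered ring.
Check the 13 heavy atoms by environment: 1× s (aromatic, in 5-ring) → no; 4× c (aromatic, in 5-ring) → no; 1× N (charge +1, acyclic) → no; 1× O (charge -1, acyclic) → no; 2× O (acyclic) → no; 1× S (acyclic) → no; 2× C (acyclic) → no; 1× N (acyclic) → no.
No environment satisfies the query, so 0 matching atoms.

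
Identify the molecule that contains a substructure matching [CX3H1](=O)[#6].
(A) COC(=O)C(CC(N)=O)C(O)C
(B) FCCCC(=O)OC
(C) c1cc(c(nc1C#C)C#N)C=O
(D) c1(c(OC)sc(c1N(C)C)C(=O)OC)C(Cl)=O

C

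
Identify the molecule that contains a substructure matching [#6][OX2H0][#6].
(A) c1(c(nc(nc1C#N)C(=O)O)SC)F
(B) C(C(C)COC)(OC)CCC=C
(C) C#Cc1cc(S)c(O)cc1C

B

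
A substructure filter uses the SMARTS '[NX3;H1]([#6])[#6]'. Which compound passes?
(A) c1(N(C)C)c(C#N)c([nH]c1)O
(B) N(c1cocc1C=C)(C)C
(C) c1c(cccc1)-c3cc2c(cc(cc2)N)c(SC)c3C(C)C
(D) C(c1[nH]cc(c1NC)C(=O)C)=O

D

[NX3;H1]([#6])[#6] describes a trivalent nitrogen with one H, bonded to two carbons (a secondary amine).
(A) has a dimethylamino group (-N(CH3)2) but the nitrogen has H0, not H1.
(B) has a dimethylamino group (-N(CH3)2) but the nitrogen has H0, not H1.
(C) has a primary amino group (-NH2) but the nitrogen has H2 and only one carbon neighbour.
(D) contains an N-methylamino group (-NHCH3), which satisfies every atom and bond constraint.
So the answer is (D).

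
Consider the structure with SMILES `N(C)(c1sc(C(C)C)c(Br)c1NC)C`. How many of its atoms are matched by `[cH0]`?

4

The query [cH0] means: aromatic carbon with no attached hydrogen (substituted or ring-fusion).
Check the 14 heavy atoms by environment: 1× s (aromatic, H0) → no; 4× c (aromatic, H0) → match; 1× C (H1) → no; 5× C (H3) → no; 1× N (H1) → no; 1× Br (H0) → no; 1× N (H0) → no.
That gives 4 matching atoms.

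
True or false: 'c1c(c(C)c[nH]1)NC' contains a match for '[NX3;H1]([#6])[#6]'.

True

The pattern [NX3;H1]([#6])[#6] describes a trivalent nitrogen with one H, bonded to two carbons — a secondary amine.
The molecule carries an N-methylamino group (-NHCH3), whose atoms satisfy every constraint of the query, so the pattern matches.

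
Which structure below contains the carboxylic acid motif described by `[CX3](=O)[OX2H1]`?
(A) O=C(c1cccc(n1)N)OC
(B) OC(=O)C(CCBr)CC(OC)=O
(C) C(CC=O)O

[CX3](=O)[OX2H1] describes an sp2 carbon double-bonded to O and single-bonded to an -OH oxygen (a carboxylic acid).
(A) has a methyl-ester group (-C(=O)OCH3) but the singly-bonded O has no H (OX2H0, not OX2H1).
(B) contains a carboxylic acid group (-C(=O)OH), which satisfies every atom and bond constraint.
(C) has an aldehyde (-CHO) but there is no singly-bonded oxygen on the carbonyl carbon.
So the answer is (B).

B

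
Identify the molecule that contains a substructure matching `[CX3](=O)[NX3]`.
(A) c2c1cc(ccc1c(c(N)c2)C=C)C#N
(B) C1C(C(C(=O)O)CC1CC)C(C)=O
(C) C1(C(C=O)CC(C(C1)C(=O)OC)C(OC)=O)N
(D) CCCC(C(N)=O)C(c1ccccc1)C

D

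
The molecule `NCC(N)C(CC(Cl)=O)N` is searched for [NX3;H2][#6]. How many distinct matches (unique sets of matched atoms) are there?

[NX3;H2][#6] is the SMARTS for a primary amine: a trivalent nitrogen with two H attached to carbon.
The molecule carries 3 separate instances of a primary amino group (-NH2) meeting every constraint; each maps to a distinct set of atoms, giving 3 matches.

3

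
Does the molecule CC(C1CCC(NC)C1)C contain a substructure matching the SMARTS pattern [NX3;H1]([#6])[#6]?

Yes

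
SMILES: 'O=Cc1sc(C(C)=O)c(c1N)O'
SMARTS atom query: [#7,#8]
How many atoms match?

4

Check the 12 heavy atoms by environment: 1× s (aromatic) → no; 4× c (aromatic) → no; 3× O → match; 3× C → no; 1× N → match.
Summing the matching environments: 3 + 1 = 4 matching atoms.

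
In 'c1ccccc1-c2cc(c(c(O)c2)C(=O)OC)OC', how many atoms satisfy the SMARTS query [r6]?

12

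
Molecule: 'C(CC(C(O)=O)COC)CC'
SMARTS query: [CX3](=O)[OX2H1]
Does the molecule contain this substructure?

Yes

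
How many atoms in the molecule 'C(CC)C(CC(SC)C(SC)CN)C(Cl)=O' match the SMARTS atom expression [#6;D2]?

4

The query [#6;D2] means: any carbon bonded to exactly two heavy atoms.
Check the 16 heavy atoms by environment: 4× C (D2) → match; 4× C (D3) → no; 2× S (D2) → no; 3× C (D1) → no; 1× O (D1) → no; 1× Cl (D1) → no; 1× N (D1) → no.
That gives 4 matching atoms.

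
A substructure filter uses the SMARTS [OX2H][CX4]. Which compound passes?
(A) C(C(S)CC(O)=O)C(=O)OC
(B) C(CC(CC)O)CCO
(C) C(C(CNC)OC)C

[OX2H][CX4] describes a hydroxyl oxygen bound to an sp3 (X4) carbon (an aliphatic alcohol).
(A) has a carboxylic acid group (-C(=O)OH) but the -OH is on a CX3 carbonyl carbon, not a CX4 carbon.
(B) contains a hydroxyl group (-OH), which satisfies every atom and bond constraint.
(C) has a methoxy ether (-OCH3) but the oxygen has H0 (ether), not H1.
So the answer is (B).

B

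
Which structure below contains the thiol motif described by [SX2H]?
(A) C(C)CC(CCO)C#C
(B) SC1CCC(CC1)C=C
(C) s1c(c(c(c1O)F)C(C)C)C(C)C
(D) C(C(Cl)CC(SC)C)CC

B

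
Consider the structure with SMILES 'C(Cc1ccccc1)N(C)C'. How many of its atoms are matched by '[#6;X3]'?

The query [#6;X3] means: any carbon (aromatic or not) with three total connections.
Check the 11 heavy atoms by environment: 4× C (X4) → no; 1× N (X3) → no; 6× c (aromatic, X3) → match.
That gives 6 matching atoms.

6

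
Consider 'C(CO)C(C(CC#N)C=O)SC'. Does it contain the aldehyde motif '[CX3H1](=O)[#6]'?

Yes

The pattern [CX3H1](=O)[#6] describes an sp2 carbon with one H, double-bonded to O and single-bonded to carbon — an aldehyde.
The molecule carries an aldehyde (-CHO), whose atoms satisfy every constraint of the query, so the pattern matches.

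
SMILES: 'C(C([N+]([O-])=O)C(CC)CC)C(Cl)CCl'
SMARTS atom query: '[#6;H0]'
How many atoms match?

0

Check the 14 heavy atoms by environment: 2× C (H3) → no; 4× C (H2) → no; 3× C (H1) → no; 1× N (charge +1, H0) → no; 1× O (charge -1, H0) → no; 1× O (H0) → no; 2× Cl (H0) → no.
No environment satisfies the query, so 0 matching atoms.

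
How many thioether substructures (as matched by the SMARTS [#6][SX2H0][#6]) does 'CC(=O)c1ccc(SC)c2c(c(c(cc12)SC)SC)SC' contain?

4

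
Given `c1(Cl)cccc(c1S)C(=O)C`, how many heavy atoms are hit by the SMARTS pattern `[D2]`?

The query [D2] means: atom with exactly two heavy-atom neighbours.
Check the 11 heavy atoms by environment: 3× c (aromatic, D3) → no; 3× c (aromatic, D2) → match; 1× Cl (D1) → no; 1× C (D3) → no; 1× O (D1) → no; 1× C (D1) → no; 1× S (D1) → no.
That gives 3 matching atoms.

3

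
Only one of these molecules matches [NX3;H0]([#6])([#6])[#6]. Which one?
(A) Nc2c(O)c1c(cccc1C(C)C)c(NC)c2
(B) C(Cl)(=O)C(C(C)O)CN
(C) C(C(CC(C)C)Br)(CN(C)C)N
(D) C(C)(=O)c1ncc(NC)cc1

[NX3;H0]([#6])([#6])[#6] describes a trivalent nitrogen with no H, bonded to three carbons (a tertiary amine).
(A) has a primary amino group (-NH2) but the nitrogen has H2, not H0 with three carbons.
(B) has a primary amino group (-NH2) but the nitrogen has H2, not H0 with three carbons.
(C) contains a dimethylamino group (-N(CH3)2), which satisfies every atom and bond constraint.
(D) has an N-methylamino group (-NHCH3) but the nitrogen still has one H (H1), not H0.
So the answer is (C).

C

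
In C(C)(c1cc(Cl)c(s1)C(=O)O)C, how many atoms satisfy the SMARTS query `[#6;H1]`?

2

The query [#6;H1] means: any carbon bearing exactly one hydrogen.
Check the 12 heavy atoms by environment: 1× s (aromatic, H0) → no; 3× c (aromatic, H0) → no; 1× c (aromatic, H1) → match; 1× C (H0) → no; 1× O (H0) → no; 1× O (H1) → no; 1× C (H1) → match; 2× C (H3) → no; 1× Cl (H0) → no.
Summing the matching environments: 1 + 1 = 2 matching atoms.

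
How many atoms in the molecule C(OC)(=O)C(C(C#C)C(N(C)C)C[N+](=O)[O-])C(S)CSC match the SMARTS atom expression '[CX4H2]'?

Check the 21 heavy atoms by environment: 2× C (H2, X4) → match; 4× C (H1, X4) → no; 1× N (H0, X3) → no; 4× C (H3, X4) → no; 1× C (H0, X3) → no; 2× O (H0, X1) → no; 1× O (H0, X2) → no; 1× S (H1, X2) → no; 1× N (charge +1, H0, X3) → no; 1× O (charge -1, H0, X1) → no; 1× S (H0, X2) → no; 1× C (H0, X2) → no; 1× C (H1, X2) → no.
That gives 2 matching atoms.

2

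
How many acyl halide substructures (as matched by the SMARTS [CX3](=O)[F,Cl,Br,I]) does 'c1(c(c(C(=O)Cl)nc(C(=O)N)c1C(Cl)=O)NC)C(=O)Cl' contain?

3

[CX3](=O)[F,Cl,Br,I] is the SMARTS for an acyl halide: a carbonyl carbon bonded to a halogen.
The molecule carries 3 separate instances of an acyl chloride (-C(=O)Cl) meeting every constraint; each maps to a distinct set of atoms, giving 3 matches.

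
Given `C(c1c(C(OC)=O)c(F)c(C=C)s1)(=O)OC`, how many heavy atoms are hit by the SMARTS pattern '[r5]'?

5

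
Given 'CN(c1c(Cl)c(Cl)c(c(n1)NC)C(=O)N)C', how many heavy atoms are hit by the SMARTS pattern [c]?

The query [c] means: lowercase c matches aromatic carbon only.
Check the 16 heavy atoms by environment: 1× n (aromatic) → no; 5× c (aromatic) → match; 3× N → no; 4× C → no; 1× O → no; 2× Cl → no.
That gives 5 matching atoms.

5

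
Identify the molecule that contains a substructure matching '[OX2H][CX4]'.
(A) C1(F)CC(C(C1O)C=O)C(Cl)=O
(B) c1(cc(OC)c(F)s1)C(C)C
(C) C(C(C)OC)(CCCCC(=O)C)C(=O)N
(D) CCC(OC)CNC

A

[OX2H][CX4] describes a hydroxyl oxygen bound to an sp3 (X4) carbon (an aliphatic alcohol).
(A) contains a hydroxyl group (-OH), which satisfies every atom and bond constraint.
(B) has a methoxy ether (-OCH3) but the oxygen has H0 (ether), not H1.
(C) has a methoxy ether (-OCH3) but the oxygen has H0 (ether), not H1.
(D) has a methoxy ether (-OCH3) but the oxygen has H0 (ether), not H1.
So the answer is (A).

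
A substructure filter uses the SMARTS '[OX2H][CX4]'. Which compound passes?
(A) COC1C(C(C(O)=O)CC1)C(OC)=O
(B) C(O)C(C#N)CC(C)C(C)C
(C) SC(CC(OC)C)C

B

[OX2H][CX4] describes a hydroxyl oxygen bound to an sp3 (X4) carbon (an aliphatic alcohol).
(A) has a carboxylic acid group (-C(=O)OH) but the -OH is on a CX3 carbonyl carbon, not a CX4 carbon.
(B) contains a hydroxyl group (-OH), which satisfies every atom and bond constraint.
(C) has a methoxy ether (-OCH3) but the oxygen has H0 (ether), not H1.
So the answer is (B).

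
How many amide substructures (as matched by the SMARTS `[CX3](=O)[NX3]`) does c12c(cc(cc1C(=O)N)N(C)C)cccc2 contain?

1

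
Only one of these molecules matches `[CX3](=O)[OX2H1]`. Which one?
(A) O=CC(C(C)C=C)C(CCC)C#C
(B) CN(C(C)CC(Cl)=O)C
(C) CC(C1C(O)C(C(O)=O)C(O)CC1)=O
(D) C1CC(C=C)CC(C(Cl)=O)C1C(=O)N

C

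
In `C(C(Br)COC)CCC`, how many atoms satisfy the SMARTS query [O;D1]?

The query [O;D1] means: aliphatic oxygen bonded to exactly one heavy atom.
Check the 9 heavy atoms by environment: 4× C (D2) → no; 1× C (D3) → no; 1× Br (D1) → no; 2× C (D1) → no; 1× O (D2) → no.
No environment satisfies the query, so 0 matching atoms.

0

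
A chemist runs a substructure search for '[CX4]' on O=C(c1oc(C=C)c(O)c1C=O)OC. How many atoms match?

Check the 14 heavy atoms by environment: 1× o (aromatic, X2) → no; 4× c (aromatic, X3) → no; 2× O (X2) → no; 4× C (X3) → no; 2× O (X1) → no; 1× C (X4) → match.
That gives 1 matching atom.

1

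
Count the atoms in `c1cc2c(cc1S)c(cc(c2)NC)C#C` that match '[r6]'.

10

Check the 15 heavy atoms by environment: 10× c (aromatic, in 6-ring) → match; 1× N (acyclic) → no; 3× C (acyclic) → no; 1× S (acyclic) → no.
That gives 10 matching atoms.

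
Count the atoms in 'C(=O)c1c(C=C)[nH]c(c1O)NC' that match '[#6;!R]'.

Check the 12 heavy atoms by environment: 1× n (aromatic, in 5-ring) → no; 4× c (aromatic, in 5-ring) → no; 4× C (acyclic) → match; 2× O (acyclic) → no; 1× N (acyclic) → no.
That gives 4 matching atoms.

4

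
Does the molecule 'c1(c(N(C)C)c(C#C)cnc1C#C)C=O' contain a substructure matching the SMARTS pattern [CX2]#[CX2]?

The pattern [CX2]#[CX2] describes a carbon-carbon triple bond — an alkyne.
The molecule carries an ethynyl group (-C#CH), whose atoms satisfy every constraint of the query, so the pattern matches.

Yes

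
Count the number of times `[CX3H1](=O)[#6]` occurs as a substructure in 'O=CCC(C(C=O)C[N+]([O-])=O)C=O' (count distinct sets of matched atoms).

3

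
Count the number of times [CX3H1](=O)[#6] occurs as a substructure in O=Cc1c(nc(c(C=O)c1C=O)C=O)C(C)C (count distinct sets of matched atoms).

4

[CX3H1](=O)[#6] is the SMARTS for an aldehyde: an sp2 carbon with one H, double-bonded to O and single-bonded to carbon.
The molecule carries 4 separate instances of an aldehyde (-CHO) meeting every constraint; each maps to a distinct set of atoms, giving 4 matches.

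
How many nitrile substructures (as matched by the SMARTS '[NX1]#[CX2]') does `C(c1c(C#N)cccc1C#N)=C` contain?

2

[NX1]#[CX2] is the SMARTS for a nitrile: a nitrogen triple-bonded to a two-connected carbon.
The molecule carries 2 separate instances of a nitrile (-C#N) meeting every constraint; each maps to a distinct set of atoms, giving 2 matches.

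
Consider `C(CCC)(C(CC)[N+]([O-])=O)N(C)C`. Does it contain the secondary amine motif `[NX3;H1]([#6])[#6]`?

No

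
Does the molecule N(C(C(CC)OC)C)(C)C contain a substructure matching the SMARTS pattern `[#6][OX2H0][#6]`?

The pattern [#6][OX2H0][#6] describes an aliphatic oxygen bridging two carbons with no H on the oxygen — an ether.
The molecule carries a methoxy ether (-OCH3), whose atoms satisfy every constraint of the query, so the pattern matches.

Yes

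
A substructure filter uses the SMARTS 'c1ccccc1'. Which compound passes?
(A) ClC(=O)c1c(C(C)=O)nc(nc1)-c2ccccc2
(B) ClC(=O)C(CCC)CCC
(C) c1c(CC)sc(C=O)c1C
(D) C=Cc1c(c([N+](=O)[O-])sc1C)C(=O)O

A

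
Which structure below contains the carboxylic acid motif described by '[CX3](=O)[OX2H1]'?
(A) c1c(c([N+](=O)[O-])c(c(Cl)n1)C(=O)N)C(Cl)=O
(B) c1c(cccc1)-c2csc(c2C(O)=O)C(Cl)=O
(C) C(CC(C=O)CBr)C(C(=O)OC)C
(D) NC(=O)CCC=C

B

[CX3](=O)[OX2H1] describes an sp2 carbon double-bonded to O and single-bonded to an -OH oxygen (a carboxylic acid).
(A) has a primary amide (-C(=O)NH2) but the carbonyl is bonded to N, not to an -OH oxygen.
(B) contains a carboxylic acid group (-C(=O)OH), which satisfies every atom and bond constraint.
(C) has an aldehyde (-CHO) but there is no singly-bonded oxygen on the carbonyl carbon.
(D) has a primary amide (-C(=O)NH2) but the carbonyl is bonded to N, not to an -OH oxygen.
So the answer is (B).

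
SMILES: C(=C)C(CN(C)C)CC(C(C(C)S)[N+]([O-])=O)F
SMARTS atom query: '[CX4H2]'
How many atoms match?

The query [CX4H2] means: sp3 carbon (X4) with exactly two hydrogens.
Check the 17 heavy atoms by environment: 3× C (H3, X4) → no; 4× C (H1, X4) → no; 2× C (H2, X4) → match; 1× C (H1, X3) → no; 1× C (H2, X3) → no; 1× N (H0, X3) → no; 1× S (H1, X2) → no; 1× F (H0, X1) → no; 1× N (charge +1, H0, X3) → no; 1× O (charge -1, H0, X1) → no; 1× O (H0, X1) → no.
That gives 2 matching atoms.

2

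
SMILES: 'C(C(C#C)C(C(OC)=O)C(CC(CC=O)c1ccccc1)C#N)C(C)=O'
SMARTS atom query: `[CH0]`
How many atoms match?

4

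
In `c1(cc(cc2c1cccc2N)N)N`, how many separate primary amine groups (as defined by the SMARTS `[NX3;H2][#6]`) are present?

[NX3;H2][#6] is the SMARTS for a primary amine: a trivalent nitrogen with two H attached to carbon.
The molecule carries 3 separate instances of a primary amino group (-NH2) meeting every constraint; each maps to a distinct set of atoms, giving 3 matches.

3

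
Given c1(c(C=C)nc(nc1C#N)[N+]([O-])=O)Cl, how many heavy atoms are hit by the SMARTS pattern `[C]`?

Check the 14 heavy atoms by environment: 2× n (aromatic) → no; 4× c (aromatic) → no; 1× Cl → no; 1× N (charge +1) → no; 1× O (charge -1) → no; 1× O → no; 3× C → match; 1× N → no.
That gives 3 matching atoms.

3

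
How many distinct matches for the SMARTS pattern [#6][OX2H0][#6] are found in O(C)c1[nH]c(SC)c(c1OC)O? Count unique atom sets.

2

[#6][OX2H0][#6] is the SMARTS for an ether: an aliphatic oxygen bridging two carbons with no H on the oxygen.
The molecule carries 2 separate instances of a methoxy ether (-OCH3) meeting every constraint; each maps to a distinct set of atoms, giving 2 matches.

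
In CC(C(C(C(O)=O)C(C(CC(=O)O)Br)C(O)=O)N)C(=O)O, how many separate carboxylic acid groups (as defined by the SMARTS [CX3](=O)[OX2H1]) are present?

4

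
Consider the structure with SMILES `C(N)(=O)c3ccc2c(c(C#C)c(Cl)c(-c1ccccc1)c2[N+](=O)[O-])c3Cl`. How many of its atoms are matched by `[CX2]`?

The query [CX2] means: C with X2: aliphatic carbon with exactly 2 total connections.
Check the 26 heavy atoms by environment: 16× c (aromatic, X3) → no; 2× Cl (X1) → no; 1× C (X3) → no; 2× O (X1) → no; 1× N (X3) → no; 2× C (X2) → match; 1× N (charge +1, X3) → no; 1× O (charge -1, X1) → no.
That gives 2 matching atoms.

2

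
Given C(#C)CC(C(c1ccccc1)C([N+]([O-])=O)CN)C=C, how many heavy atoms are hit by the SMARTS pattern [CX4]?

The query [CX4] means: C with X4: aliphatic carbon with exactly 4 total connections (bonds + H).
Check the 19 heavy atoms by environment: 5× C (X4) → match; 2× C (X3) → no; 6× c (aromatic, X3) → no; 1× N (X3) → no; 2× C (X2) → no; 1× N (charge +1, X3) → no; 1× O (charge -1, X1) → no; 1× O (X1) → no.
That gives 5 matching atoms.

5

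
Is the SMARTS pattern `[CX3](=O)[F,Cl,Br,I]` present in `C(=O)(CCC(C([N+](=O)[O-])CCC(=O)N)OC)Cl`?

Yes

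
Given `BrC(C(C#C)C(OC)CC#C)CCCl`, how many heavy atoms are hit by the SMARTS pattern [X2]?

5

Check the 14 heavy atoms by environment: 7× C (X4) → no; 1× Br (X1) → no; 4× C (X2) → match; 1× Cl (X1) → no; 1× O (X2) → match.
Summing the matching environments: 4 + 1 = 5 matching atoms.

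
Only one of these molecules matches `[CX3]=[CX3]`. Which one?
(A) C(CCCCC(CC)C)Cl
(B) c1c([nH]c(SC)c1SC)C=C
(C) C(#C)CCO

B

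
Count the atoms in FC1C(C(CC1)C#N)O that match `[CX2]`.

1

Check the 9 heavy atoms by environment: 5× C (X4) → no; 1× O (X2) → no; 1× F (X1) → no; 1× C (X2) → match; 1× N (X1) → no.
That gives 1 matching atom.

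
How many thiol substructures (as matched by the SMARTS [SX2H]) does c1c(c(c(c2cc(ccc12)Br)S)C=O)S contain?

2

[SX2H] is the SMARTS for a thiol: an aliphatic sulfur with two connections, one being H.
The molecule carries 2 separate instances of a thiol (-SH) meeting every constraint; each maps to a distinct set of atoms, giving 2 matches.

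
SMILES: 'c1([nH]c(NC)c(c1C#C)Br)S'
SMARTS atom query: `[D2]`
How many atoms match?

Check the 11 heavy atoms by environment: 1× n (aromatic, D2) → match; 4× c (aromatic, D3) → no; 1× S (D1) → no; 1× N (D2) → match; 2× C (D1) → no; 1× Br (D1) → no; 1× C (D2) → match.
Summing the matching environments: 1 + 1 + 1 = 3 matching atoms.

3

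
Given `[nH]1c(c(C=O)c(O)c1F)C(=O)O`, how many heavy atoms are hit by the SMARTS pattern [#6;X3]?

6

The query [#6;X3] means: any carbon (aromatic or not) with three total connections.
Check the 12 heavy atoms by environment: 1× n (aromatic, X3) → no; 4× c (aromatic, X3) → match; 2× C (X3) → match; 2× O (X1) → no; 2× O (X2) → no; 1× F (X1) → no.
Summing the matching environments: 4 + 2 = 6 matching atoms.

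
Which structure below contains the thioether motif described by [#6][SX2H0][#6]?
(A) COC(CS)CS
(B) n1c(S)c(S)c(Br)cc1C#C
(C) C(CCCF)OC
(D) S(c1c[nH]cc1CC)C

D

[#6][SX2H0][#6] describes an aliphatic sulfur bridging two carbons with no H on the sulfur (a thioether).
(A) has a thiol (-SH) but the sulfur has H1, not H0 bridging two carbons.
(B) has a thiol (-SH) but the sulfur has H1, not H0 bridging two carbons.
(C) has a methoxy ether (-OCH3) but the bridging atom is O, not S.
(D) contains a methylthio ether (-SCH3), which satisfies every atom and bond constraint.
So the answer is (D).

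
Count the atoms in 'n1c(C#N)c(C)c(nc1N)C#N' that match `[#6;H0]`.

6

The query [#6;H0] means: any carbon with no attached hydrogen.
Check the 12 heavy atoms by environment: 2× n (aromatic, H0) → no; 4× c (aromatic, H0) → match; 2× C (H0) → match; 2× N (H0) → no; 1× N (H2) → no; 1× C (H3) → no.
Summing the matching environments: 4 + 2 = 6 matching atoms.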